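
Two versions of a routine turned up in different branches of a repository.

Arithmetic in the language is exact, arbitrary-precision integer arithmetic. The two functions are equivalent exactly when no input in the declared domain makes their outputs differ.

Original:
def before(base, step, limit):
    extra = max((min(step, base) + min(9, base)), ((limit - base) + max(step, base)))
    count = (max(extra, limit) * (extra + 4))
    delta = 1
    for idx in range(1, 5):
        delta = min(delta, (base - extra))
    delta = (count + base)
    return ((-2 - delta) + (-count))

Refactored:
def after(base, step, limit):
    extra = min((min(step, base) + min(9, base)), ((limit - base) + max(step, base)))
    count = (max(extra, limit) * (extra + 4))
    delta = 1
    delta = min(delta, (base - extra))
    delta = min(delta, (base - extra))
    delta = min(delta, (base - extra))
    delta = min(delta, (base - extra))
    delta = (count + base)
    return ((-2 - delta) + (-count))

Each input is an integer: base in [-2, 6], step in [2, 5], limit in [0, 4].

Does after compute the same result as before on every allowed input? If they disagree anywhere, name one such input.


These are not equivalent — on base=-2, step=2, limit=0 the outputs split (-64 vs 0).
before: extra=4, then count=32, then delta=1, then (idx=1), then delta=-6, then (idx=2), then delta=-6, then (idx=3), then delta=-6, then (idx=4), then delta=-6, then delta=30, then returns -64
after: extra=-4, then count=0, then delta=1, then delta=1, then delta=1, then delta=1, then delta=1, then delta=-2, then returns 0
verdict: not equivalent; witness: base=-2, step=2, limit=0


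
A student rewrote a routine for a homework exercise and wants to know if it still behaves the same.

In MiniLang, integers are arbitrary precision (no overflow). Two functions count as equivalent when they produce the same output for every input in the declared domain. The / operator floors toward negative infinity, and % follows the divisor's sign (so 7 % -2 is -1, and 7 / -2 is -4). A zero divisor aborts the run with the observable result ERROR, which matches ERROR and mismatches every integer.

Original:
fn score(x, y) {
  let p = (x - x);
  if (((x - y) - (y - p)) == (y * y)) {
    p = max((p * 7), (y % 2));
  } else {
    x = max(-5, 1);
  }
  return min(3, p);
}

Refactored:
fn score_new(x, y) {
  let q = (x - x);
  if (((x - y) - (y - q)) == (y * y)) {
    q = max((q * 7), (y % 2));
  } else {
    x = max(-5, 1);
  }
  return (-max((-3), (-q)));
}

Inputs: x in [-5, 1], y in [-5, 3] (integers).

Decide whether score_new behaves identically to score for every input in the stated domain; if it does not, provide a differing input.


The two versions differ — the changes include min/max/abs usage differs; local variable names differ.
Tracing x=0, y=-3: score: p=0, then (((x - y) - (y - p)) == (y * y)) is false, then x=1, then returns 0 | score_new: q=0, then (((x - y) - (y - q)) == (y * y)) is false, then x=1, then returns 0 — matching result 0.
An exhaustive pass over the 63 declared inputs shows identical outputs.
verdict: equivalent


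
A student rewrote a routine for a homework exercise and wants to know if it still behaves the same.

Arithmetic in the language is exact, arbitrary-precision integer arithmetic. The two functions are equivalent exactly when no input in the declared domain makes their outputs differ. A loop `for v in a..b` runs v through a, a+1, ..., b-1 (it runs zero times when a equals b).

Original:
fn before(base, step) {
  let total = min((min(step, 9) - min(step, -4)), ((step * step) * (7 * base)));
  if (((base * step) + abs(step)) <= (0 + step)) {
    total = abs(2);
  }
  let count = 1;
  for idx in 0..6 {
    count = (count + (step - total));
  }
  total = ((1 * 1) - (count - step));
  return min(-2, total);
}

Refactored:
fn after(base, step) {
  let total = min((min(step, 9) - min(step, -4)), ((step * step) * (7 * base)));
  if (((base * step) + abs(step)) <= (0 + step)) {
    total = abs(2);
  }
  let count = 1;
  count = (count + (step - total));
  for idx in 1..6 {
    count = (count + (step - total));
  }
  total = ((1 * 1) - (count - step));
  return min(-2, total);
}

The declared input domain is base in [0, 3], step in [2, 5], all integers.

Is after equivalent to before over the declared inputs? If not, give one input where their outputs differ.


Behavior is preserved: although statement counts differ; loop structure differs; arithmetic usage differs, the outputs never diverge.
Tracing base=1, step=2: before: total becomes 6; next (((base * step) + abs(step)) <= (0 + step)) evaluates to false; next count becomes 1; next at idx=0:; next count becomes -3; next at idx=1:; next count becomes -7; next at idx=2:; next count becomes -11; next at idx=3:; next count becomes -15; next at idx=4:; next count becomes -19; next at idx=5:; next count becomes -23; next total becomes 26; next final value -2 | after: total becomes 6; next (((base * step) + abs(step)) <= (0 + step)) evaluates to false; next count becomes 1; next count becomes -3; next at idx=1:; next count becomes -7; next at idx=2:; next count becomes -11; next at idx=3:; next count becomes -15; next at idx=4:; next count becomes -19; next at idx=5:; next count becomes -23; next total becomes 26; next final value -2 — matching result -2.
Sweeping the whole domain (16 inputs) finds no disagreement.
verdict: equivalent


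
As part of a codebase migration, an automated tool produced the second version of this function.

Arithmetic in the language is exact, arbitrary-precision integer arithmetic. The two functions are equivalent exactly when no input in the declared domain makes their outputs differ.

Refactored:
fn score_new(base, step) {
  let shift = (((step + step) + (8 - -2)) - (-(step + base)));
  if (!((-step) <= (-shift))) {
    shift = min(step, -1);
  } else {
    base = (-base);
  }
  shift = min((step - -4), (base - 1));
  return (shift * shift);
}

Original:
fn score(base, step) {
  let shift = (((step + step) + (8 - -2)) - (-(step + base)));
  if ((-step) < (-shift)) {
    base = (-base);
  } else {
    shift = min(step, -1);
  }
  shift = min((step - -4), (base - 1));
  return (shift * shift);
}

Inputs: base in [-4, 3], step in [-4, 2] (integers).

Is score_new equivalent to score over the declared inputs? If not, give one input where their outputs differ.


On input base=-4, step=-3, score returns 25 while score_new returns 1.
verdict: not equivalent; witness: base=-4, step=-3


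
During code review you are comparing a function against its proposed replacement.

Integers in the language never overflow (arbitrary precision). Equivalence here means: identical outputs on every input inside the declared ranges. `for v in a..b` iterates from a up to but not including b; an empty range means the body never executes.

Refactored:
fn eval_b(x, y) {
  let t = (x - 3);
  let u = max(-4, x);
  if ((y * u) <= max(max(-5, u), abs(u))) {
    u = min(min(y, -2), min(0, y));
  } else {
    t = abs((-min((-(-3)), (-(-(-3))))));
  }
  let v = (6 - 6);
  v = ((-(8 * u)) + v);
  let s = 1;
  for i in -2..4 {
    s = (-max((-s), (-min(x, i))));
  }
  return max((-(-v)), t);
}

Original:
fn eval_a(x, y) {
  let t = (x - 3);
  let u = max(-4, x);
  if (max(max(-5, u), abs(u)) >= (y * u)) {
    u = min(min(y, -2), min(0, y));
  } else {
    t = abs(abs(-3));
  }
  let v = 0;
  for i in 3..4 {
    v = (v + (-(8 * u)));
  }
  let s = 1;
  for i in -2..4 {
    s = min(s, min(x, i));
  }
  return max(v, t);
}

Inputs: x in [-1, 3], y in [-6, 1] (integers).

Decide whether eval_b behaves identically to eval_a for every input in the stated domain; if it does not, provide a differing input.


Behavior is preserved: although constant usage differs, plus comparison usage differs, plus statement counts differ, plus arithmetic usage differs, plus loop structure differs, plus min/max/abs usage differs, the outputs never diverge.
As a probe, take x=3, y=1: eval_a runs t becomes 0; next u becomes 3; next (max(max(-5, u), abs(u)) >= (y * u)) evaluates to true; next u becomes -2; next v becomes 0; next at i=3:; next v becomes 16; next s becomes 1; next at i=-2:; next s becomes -2; next at i=-1:; next s becomes -2; next at i=0:; next s becomes -2; next at i=1:; next s becomes -2; next at i=2:; next s becomes -2; next at i=3:; next s becomes -2; next final value 16; eval_b runs t becomes 0; next u becomes 3; next ((y * u) <= max(max(-5, u), abs(u))) evaluates to true; next u becomes -2; next v becomes 0; next v becomes 16; next s becomes 1; next at i=-2:; next s becomes -2; next at i=-1:; next s becomes -2; next at i=0:; next s becomes -2; next at i=1:; next s becomes -2; next at i=2:; next s becomes -2; next at i=3:; next s becomes -2; next final value 16; both end at 16.
Checked all 40 inputs in the declared domain: the outputs agree on every one.
verdict: equivalent


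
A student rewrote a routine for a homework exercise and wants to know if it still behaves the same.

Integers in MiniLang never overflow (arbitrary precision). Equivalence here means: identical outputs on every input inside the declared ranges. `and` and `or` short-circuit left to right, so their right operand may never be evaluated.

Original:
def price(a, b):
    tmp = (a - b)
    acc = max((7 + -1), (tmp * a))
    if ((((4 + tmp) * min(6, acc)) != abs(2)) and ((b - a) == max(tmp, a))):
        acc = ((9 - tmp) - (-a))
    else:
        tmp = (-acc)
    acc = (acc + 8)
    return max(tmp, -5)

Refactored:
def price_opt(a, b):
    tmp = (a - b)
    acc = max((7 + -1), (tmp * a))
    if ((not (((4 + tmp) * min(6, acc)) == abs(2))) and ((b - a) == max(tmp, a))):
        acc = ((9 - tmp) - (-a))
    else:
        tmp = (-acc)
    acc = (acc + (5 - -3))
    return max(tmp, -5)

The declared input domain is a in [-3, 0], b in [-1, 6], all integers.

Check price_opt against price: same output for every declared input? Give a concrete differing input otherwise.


The two versions differ — the changes include constant usage differs; arithmetic usage differs; comparison usage differs; boolean connective usage differs.
As a probe, take a=-2, b=-1: price runs tmp = -1; acc = 6; ((((4 + tmp) * min(6, acc)) != abs(2)) and ((b - a) == max(tmp, a))) -> false; tmp = -6; acc = 14; return -5; price_opt runs tmp = -1; acc = 6; ((not (((4 + tmp) * min(6, acc)) == abs(2))) and ((b - a) == max(tmp, a))) -> false; tmp = -6; acc = 14; return -5; both end at -5.
Across all 32 domain points the two functions coincide.
verdict: equivalent


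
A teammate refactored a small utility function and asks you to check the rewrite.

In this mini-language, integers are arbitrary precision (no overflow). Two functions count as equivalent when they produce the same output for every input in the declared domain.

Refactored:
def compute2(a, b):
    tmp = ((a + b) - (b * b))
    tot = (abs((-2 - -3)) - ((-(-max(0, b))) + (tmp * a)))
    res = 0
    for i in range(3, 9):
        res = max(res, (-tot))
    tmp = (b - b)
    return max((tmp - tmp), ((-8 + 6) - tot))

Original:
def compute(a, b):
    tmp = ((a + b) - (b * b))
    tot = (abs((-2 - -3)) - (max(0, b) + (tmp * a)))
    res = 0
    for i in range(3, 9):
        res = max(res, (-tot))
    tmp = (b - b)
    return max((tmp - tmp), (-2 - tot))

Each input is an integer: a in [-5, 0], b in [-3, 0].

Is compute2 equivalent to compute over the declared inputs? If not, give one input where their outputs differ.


Reading the diff, among the changes: constant usage differs; arithmetic usage differs.
As a probe, take a=-1, b=-1: compute runs tmp becomes -3; next tot becomes -2; next res becomes 0; next at i=3:; next res becomes 2; next at i=4:; next res becomes 2; next at i=5:; next res becomes 2; next at i=6:; next res becomes 2; next at i=7:; next res becomes 2; next at i=8:; next res becomes 2; next tmp becomes 0; next final value 0; compute2 runs tmp becomes -3; next tot becomes -2; next res becomes 0; next at i=3:; next res becomes 2; next at i=4:; next res becomes 2; next at i=5:; next res becomes 2; next at i=6:; next res becomes 2; next at i=7:; next res becomes 2; next at i=8:; next res becomes 2; next tmp becomes 0; next final value 0; both end at 0.
Sweeping the whole domain (24 inputs) finds no disagreement.
verdict: equivalent


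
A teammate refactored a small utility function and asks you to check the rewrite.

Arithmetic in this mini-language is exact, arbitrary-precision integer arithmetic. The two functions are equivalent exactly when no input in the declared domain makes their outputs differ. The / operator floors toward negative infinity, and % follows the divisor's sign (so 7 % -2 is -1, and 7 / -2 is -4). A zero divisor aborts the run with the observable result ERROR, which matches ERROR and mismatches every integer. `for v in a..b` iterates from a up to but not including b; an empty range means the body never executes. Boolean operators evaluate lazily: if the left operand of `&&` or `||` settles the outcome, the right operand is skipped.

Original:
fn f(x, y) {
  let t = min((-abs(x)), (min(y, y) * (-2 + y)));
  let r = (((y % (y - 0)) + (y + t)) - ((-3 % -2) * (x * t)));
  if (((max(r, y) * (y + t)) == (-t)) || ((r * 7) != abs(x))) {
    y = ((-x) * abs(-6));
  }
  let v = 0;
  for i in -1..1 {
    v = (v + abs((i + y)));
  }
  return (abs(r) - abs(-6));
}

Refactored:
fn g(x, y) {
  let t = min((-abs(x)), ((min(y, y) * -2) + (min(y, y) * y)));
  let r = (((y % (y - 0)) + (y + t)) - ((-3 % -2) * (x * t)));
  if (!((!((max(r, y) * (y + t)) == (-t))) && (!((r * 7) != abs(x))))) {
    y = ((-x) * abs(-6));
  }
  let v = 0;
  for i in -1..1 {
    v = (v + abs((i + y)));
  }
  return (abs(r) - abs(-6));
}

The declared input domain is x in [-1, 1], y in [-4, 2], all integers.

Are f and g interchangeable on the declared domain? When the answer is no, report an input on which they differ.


Equivalent — the differences include arithmetic usage differs; and min/max/abs usage differs; and boolean connective usage differs, yet no declared input distinguishes the two.
Spot check at x=-1, y=-2 — f: t := -1 | r := -2 | (((max(r, y) * (y + t)) == (-t)) || ((r * 7) != abs(x))): true | y := 6 | v := 0 | iter i=-1: | v := 5 | iter i=0: | v := 11 | result -4. g: t := -1 | r := -2 | (!((!((max(r, y) * (y + t)) == (-t))) && (!((r * 7) != abs(x))))): true | y := 6 | v := 0 | iter i=-1: | v := 5 | iter i=0: | v := 11 | result -4. Both give -4.
Checked all 21 inputs in the declared domain: the outputs agree on every one.
verdict: equivalent


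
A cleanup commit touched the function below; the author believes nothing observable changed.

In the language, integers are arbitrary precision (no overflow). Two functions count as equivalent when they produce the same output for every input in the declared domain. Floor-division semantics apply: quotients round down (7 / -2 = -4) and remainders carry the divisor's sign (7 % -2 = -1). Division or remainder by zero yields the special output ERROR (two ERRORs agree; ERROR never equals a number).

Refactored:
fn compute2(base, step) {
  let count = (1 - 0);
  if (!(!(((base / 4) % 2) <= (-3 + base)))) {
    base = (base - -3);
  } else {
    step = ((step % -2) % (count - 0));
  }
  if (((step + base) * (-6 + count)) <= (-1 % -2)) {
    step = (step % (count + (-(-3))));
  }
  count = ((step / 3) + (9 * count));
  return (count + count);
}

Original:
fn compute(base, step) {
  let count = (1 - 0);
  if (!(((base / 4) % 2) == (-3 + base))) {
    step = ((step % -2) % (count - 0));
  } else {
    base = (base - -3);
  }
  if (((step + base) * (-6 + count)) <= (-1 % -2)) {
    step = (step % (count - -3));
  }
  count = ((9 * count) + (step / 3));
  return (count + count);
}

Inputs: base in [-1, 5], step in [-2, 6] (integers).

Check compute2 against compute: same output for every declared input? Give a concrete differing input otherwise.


Try base=5, step=-1.
compute: count := 1 | (!(((base / 4) % 2) == (-3 + base))): true | step := 0 | (((step + base) * (-6 + count)) <= (-1 % -2)): true | step := 0 | count := 9 | result 18
compute2: count := 1 | (!(!(((base / 4) % 2) <= (-3 + base)))): true | base := 8 | (((step + base) * (-6 + count)) <= (-1 % -2)): true | step := 3 | count := 10 | result 20
18 != 20, so the rewrite changes behavior.
verdict: not equivalent; witness: base=5, step=-1


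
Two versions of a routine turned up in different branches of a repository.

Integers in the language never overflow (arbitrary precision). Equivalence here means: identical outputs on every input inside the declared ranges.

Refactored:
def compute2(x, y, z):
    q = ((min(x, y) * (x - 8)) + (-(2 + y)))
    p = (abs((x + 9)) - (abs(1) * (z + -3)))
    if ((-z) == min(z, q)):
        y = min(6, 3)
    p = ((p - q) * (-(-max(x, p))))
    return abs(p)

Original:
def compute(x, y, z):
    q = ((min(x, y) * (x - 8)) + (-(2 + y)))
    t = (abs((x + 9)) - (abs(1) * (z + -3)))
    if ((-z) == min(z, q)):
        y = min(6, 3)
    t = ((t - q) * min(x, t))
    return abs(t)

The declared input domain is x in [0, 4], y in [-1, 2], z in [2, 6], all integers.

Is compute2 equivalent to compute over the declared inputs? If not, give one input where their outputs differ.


At x=0, y=-1, z=2: compute gives 0, compute2 gives 30.
verdict: not equivalent; witness: x=0, y=-1, z=2


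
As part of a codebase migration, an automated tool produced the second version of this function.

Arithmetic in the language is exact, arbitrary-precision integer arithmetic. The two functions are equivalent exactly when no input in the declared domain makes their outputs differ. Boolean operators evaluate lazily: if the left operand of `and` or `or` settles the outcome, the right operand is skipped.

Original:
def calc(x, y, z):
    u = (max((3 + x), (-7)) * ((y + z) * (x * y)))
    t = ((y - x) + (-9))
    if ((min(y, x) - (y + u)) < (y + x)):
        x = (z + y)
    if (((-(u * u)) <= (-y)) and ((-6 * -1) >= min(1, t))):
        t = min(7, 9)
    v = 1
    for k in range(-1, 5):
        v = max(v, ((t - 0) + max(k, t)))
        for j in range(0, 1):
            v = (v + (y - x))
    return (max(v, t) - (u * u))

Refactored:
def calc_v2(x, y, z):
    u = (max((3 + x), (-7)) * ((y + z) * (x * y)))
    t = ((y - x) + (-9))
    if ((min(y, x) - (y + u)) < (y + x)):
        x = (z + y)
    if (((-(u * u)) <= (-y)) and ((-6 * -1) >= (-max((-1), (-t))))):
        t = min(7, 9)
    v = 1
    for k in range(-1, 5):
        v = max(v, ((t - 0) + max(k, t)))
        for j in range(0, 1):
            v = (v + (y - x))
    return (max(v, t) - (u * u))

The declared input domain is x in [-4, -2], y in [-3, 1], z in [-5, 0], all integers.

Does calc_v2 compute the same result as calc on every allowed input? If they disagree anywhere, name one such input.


Differences: min/max/abs usage differs — yet all 90 inputs agree.
verdict: equivalent


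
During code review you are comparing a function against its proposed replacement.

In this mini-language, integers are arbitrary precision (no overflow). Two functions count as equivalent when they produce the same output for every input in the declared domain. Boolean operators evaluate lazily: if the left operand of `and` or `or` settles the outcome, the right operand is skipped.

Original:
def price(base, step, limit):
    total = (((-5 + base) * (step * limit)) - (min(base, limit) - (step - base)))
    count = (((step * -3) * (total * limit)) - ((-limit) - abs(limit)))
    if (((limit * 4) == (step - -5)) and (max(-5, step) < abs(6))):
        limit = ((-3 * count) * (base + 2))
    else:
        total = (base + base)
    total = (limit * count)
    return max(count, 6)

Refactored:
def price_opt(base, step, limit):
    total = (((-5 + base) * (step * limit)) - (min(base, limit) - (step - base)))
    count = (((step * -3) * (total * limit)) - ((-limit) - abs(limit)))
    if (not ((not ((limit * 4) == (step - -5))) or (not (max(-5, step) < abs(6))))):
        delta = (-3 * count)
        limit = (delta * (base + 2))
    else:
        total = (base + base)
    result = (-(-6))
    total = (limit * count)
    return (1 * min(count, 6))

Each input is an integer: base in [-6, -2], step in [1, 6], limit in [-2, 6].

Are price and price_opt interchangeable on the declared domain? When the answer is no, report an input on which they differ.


These are not equivalent — on base=-6, step=1, limit=-2 the outputs split (210 vs 6).
price: total = 35; count = 210; (((limit * 4) == (step - -5)) and (max(-5, step) < abs(6))) -> false; total = -12; total = -420; return 210
price_opt: total = 35; count = 210; (not ((not ((limit * 4) == (step - -5))) or (not (max(-5, step) < abs(6))))) -> false; total = -12; result = 6; total = -420; return 6
verdict: not equivalent; witness: base=-6, step=1, limit=-2


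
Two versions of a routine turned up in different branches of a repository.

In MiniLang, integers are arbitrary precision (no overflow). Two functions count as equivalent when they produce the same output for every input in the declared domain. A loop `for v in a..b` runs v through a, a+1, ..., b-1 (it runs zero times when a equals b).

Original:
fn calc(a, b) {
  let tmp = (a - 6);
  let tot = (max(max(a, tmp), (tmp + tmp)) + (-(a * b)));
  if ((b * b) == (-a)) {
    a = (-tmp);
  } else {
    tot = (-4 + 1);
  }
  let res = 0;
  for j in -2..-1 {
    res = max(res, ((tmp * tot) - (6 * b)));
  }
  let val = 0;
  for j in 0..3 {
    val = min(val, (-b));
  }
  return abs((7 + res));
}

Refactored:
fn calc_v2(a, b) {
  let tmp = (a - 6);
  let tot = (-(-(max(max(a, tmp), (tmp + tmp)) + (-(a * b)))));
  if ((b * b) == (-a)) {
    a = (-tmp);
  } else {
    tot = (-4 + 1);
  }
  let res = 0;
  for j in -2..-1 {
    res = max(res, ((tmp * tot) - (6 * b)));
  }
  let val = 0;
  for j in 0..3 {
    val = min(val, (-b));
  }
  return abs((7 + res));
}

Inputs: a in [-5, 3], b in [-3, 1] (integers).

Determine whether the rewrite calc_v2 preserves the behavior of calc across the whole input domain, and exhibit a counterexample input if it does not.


This is a faithful refactor — same computation, different form, but the computed results match everywhere.
One worked example (a=0, b=-2) — calc: tmp becomes -6; next tot becomes 0; next ((b * b) == (-a)) evaluates to false; next tot becomes -3; next res becomes 0; next at j=-2:; next res becomes 30; next val becomes 0; next at j=0:; next val becomes 0; next at j=1:; next val becomes 0; next at j=2:; next val becomes 0; next final value 37; calc_v2: tmp becomes -6; next tot becomes 0; next ((b * b) == (-a)) evaluates to false; next tot becomes -3; next res becomes 0; next at j=-2:; next res becomes 30; next val becomes 0; next at j=0:; next val becomes 0; next at j=1:; next val becomes 0; next at j=2:; next val becomes 0; next final value 37; agreement on 37.
Checked all 45 inputs in the declared domain: the outputs agree on every one.
verdict: equivalent


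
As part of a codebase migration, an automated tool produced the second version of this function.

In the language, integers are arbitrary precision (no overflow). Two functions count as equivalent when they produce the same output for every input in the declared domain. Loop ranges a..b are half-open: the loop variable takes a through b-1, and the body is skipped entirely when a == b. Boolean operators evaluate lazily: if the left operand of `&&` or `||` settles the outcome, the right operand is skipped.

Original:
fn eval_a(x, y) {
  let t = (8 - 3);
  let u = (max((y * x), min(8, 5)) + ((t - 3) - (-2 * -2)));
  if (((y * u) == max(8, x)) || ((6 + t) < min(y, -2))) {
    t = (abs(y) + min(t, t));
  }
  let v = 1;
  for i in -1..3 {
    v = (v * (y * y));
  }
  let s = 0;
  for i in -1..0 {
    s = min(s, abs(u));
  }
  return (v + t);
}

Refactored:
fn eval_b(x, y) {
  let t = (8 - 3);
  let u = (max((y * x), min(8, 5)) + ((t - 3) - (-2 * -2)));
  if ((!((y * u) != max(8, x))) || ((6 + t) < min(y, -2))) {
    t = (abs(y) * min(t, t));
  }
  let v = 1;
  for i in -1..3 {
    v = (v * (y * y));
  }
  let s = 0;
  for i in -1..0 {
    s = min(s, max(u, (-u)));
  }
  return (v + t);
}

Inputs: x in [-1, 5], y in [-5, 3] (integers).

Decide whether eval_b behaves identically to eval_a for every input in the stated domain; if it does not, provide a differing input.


Run the pair on x=3, y=2.
eval_a: t=5, then u=4, then (((y * u) == max(8, x)) || ((6 + t) < min(y, -2))) is true, then t=7, then v=1, then (i=-1), then v=4, then (i=0), then v=16, then (i=1), then v=64, then (i=2), then v=256, then s=0, then (i=-1), then s=0, then returns 263
eval_b: t=5, then u=4, then ((!((y * u) != max(8, x))) || ((6 + t) < min(y, -2))) is true, then t=10, then v=1, then (i=-1), then v=4, then (i=0), then v=16, then (i=1), then v=64, then (i=2), then v=256, then s=0, then (i=-1), then s=0, then returns 266
263 and 266 differ, so these are not the same function on this domain.
verdict: not equivalent; witness: x=3, y=2


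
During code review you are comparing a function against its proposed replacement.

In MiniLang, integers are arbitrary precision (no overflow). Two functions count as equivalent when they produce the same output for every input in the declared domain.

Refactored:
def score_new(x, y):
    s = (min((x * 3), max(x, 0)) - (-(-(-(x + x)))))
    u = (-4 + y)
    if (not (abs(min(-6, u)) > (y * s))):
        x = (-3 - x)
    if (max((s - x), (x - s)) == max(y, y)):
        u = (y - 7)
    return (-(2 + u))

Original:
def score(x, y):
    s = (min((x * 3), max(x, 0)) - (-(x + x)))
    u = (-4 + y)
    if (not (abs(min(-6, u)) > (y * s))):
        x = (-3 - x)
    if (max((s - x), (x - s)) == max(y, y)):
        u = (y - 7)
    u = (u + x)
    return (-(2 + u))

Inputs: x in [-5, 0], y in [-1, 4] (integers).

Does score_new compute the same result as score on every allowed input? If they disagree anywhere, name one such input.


x=-5, y=-1 yields 1 from score but 3 from score_new.
verdict: not equivalent; witness: x=-5, y=-1


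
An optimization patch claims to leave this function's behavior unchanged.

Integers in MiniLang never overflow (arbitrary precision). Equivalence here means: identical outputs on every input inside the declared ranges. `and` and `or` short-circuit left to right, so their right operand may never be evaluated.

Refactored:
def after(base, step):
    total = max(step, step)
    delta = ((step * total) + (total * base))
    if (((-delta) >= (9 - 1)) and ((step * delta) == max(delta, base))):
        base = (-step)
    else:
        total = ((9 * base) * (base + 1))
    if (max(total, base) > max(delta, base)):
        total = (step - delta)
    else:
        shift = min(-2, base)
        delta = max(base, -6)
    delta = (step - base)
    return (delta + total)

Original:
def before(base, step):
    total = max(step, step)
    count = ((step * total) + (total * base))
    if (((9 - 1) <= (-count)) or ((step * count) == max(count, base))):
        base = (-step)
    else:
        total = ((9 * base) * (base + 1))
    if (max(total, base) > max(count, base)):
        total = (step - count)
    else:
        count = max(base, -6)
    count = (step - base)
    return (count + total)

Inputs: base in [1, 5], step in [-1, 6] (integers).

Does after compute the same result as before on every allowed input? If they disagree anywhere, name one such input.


Try base=1, step=1.
before: total = 1; count = 2; (((9 - 1) <= (-count)) or ((step * count) == max(count, base))) -> true; base = -1; (max(total, base) > max(count, base)) -> false; count = -1; count = 2; return 3
after: total = 1; delta = 2; (((-delta) >= (9 - 1)) and ((step * delta) == max(delta, base))) -> false; total = 18; (max(total, base) > max(delta, base)) -> true; total = -1; delta = 0; return -1
3 and -1 differ, so these are not the same function on this domain.
verdict: not equivalent; witness: base=1, step=1


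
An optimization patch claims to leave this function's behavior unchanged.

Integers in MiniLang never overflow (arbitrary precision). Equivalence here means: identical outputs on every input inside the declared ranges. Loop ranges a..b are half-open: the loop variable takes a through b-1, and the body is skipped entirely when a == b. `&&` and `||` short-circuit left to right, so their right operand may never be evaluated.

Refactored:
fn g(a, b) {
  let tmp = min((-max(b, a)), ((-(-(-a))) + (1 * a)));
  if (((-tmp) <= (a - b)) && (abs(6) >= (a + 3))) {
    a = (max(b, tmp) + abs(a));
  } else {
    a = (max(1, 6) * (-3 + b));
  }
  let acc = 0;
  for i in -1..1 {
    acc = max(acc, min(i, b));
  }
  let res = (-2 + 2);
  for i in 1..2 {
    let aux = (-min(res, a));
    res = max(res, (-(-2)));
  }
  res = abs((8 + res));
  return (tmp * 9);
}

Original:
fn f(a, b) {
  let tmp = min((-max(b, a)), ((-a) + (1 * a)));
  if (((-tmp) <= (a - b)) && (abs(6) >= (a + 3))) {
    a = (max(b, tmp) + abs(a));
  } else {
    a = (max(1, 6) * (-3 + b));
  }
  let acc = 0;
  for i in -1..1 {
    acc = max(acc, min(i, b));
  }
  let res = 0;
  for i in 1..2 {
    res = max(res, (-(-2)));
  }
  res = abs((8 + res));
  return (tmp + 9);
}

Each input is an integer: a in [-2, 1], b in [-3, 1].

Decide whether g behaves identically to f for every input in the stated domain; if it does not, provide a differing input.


Consider the input a=-2, b=-3.
f: tmp=0, then (((-tmp) <= (a - b)) && (abs(6) >= (a + 3))) is true, then a=2, then acc=0, then (i=-1), then acc=0, then (i=0), then acc=0, then res=0, then (i=1), then res=2, then res=10, then returns 9
g: tmp=0, then (((-tmp) <= (a - b)) && (abs(6) >= (a + 3))) is true, then a=2, then acc=0, then (i=-1), then acc=0, then (i=0), then acc=0, then res=0, then (i=1), then aux=0, then res=2, then res=10, then returns 0
9 and 0 differ, so these are not the same function on this domain.
verdict: not equivalent; witness: a=-2, b=-3


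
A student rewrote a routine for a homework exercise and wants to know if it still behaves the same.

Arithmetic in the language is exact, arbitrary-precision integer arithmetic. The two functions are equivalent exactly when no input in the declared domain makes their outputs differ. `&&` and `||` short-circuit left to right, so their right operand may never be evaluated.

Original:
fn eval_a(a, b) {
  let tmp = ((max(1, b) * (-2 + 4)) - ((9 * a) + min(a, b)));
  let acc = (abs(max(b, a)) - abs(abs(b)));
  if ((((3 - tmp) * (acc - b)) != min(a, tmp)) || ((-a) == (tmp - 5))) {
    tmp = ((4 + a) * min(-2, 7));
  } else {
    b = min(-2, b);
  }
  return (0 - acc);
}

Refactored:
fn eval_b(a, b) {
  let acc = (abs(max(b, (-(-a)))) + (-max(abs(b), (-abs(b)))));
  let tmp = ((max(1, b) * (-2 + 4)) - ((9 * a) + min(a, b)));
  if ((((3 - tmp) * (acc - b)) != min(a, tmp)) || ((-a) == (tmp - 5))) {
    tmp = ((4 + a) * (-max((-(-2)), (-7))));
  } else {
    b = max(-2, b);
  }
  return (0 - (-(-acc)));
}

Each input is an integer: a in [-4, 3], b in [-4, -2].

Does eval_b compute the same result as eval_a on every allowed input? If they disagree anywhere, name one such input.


The edit looks behavioral (`min(-2, b)` became `max(-2, b)`), but over these ranges it never changes the outcome.
Tracing a=2, b=-3: eval_a: tmp = -13; acc = -1; ((((3 - tmp) * (acc - b)) != min(a, tmp)) || ((-a) == (tmp - 5))) -> true; tmp = -12; return 1 | eval_b: acc = -1; tmp = -13; ((((3 - tmp) * (acc - b)) != min(a, tmp)) || ((-a) == (tmp - 5))) -> true; tmp = -12; return 1 — matching result 1.
An exhaustive pass over the 24 declared inputs shows identical outputs.
verdict: equivalent


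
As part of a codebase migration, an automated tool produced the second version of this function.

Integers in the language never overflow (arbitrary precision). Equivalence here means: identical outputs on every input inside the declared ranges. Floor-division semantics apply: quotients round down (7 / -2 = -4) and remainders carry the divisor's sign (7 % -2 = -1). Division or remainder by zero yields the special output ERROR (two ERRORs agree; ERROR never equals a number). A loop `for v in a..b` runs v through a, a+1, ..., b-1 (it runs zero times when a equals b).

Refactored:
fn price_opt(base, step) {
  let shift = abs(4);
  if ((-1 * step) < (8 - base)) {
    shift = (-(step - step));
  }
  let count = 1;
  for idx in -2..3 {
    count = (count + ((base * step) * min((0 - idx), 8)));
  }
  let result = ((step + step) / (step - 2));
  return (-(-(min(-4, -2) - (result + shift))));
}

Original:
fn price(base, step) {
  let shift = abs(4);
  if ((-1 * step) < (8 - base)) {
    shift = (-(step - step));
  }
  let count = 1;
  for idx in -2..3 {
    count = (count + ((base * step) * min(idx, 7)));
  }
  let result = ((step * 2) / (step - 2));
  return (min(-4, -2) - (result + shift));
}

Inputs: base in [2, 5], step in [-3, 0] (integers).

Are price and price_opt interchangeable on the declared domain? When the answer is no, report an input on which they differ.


The suspicious edit (`7` became `8`) never changes the result for any input inside the declared domain.
One worked example (base=4, step=-2) — price: shift becomes 4; next ((-1 * step) < (8 - base)) evaluates to true; next shift becomes 0; next count becomes 1; next at idx=-2:; next count becomes 17; next at idx=-1:; next count becomes 25; next at idx=0:; next count becomes 25; next at idx=1:; next count becomes 17; next at idx=2:; next count becomes 1; next result becomes 1; next final value -5; price_opt: shift becomes 4; next ((-1 * step) < (8 - base)) evaluates to true; next shift becomes 0; next count becomes 1; next at idx=-2:; next count becomes -15; next at idx=-1:; next count becomes -23; next at idx=0:; next count becomes -23; next at idx=1:; next count becomes -15; next at idx=2:; next count becomes 1; next result becomes 1; next final value -5; agreement on -5.
Checked all 16 inputs in the declared domain: the outputs agree on every one.
verdict: equivalent


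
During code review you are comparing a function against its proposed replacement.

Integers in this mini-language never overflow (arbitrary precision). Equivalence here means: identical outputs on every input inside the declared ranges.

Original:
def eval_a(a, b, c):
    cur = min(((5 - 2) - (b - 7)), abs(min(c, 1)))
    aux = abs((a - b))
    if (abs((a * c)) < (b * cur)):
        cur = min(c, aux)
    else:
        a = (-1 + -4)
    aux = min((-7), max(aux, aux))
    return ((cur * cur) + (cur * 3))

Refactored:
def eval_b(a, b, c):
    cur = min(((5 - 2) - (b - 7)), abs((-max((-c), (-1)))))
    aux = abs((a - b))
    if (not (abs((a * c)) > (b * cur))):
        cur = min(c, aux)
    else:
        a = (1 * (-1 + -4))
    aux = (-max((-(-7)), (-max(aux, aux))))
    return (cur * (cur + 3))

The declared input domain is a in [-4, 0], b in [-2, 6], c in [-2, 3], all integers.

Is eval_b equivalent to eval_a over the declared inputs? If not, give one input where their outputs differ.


Input a=-4, b=4, c=-2: 10 from eval_a versus -2 from eval_b.
verdict: not equivalent; witness: a=-4, b=4, c=-2


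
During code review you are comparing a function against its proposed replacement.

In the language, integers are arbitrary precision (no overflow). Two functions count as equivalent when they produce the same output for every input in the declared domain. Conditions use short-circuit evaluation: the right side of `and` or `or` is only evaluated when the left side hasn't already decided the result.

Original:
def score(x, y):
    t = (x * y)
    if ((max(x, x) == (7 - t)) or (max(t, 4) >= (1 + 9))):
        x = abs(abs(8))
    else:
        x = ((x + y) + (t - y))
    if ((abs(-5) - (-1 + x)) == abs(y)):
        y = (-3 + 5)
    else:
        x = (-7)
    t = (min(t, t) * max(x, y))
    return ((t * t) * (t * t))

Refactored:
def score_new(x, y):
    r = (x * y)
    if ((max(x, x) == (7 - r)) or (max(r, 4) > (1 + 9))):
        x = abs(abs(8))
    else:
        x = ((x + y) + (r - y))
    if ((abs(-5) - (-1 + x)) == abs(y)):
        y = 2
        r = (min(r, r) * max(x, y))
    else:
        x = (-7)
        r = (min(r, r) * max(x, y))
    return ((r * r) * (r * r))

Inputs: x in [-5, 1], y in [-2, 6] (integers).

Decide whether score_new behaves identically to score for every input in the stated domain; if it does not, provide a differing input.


There is a behavioral-looking edit here, yet the outcome never shifts on this domain; all 63 inputs agree.
verdict: equivalent


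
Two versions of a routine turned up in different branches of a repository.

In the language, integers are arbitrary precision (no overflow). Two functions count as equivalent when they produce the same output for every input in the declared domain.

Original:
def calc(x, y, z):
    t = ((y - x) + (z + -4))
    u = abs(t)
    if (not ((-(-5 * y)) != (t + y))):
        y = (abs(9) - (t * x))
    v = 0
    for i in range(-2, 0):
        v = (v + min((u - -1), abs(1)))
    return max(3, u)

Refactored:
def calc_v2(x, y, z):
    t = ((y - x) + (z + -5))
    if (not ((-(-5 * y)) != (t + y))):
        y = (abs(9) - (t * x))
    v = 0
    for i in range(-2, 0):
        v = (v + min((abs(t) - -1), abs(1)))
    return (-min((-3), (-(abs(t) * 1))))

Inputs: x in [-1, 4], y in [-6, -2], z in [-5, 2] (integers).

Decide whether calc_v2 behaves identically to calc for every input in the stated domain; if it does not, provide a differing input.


Input x=-1, y=-6, z=-5: 14 from calc versus 15 from calc_v2.
verdict: not equivalent; witness: x=-1, y=-6, z=-5


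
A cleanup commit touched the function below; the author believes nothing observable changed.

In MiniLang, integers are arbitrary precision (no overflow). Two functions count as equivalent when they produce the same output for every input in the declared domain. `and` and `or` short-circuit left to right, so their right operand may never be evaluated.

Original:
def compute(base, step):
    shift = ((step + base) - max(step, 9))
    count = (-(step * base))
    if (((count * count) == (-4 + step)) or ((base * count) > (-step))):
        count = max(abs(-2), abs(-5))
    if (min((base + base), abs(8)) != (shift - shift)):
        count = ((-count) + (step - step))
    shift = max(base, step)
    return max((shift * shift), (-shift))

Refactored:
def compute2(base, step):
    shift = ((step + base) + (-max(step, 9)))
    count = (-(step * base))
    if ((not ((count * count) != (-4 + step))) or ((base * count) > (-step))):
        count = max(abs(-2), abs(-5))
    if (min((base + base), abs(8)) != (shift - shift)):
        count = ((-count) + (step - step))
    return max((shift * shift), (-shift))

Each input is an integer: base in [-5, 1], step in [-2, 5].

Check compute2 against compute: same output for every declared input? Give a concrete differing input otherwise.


The rewrite breaks on base=-5, step=-2, where the results are 4 and 256.
compute: shift = -16; count = -10; (((count * count) == (-4 + step)) or ((base * count) > (-step))) -> true; count = 5; (min((base + base), abs(8)) != (shift - shift)) -> true; count = -5; shift = -2; return 4
compute2: shift = -16; count = -10; ((not ((count * count) != (-4 + step))) or ((base * count) > (-step))) -> true; count = 5; (min((base + base), abs(8)) != (shift - shift)) -> true; count = -5; return 256
verdict: not equivalent; witness: base=-5, step=-2


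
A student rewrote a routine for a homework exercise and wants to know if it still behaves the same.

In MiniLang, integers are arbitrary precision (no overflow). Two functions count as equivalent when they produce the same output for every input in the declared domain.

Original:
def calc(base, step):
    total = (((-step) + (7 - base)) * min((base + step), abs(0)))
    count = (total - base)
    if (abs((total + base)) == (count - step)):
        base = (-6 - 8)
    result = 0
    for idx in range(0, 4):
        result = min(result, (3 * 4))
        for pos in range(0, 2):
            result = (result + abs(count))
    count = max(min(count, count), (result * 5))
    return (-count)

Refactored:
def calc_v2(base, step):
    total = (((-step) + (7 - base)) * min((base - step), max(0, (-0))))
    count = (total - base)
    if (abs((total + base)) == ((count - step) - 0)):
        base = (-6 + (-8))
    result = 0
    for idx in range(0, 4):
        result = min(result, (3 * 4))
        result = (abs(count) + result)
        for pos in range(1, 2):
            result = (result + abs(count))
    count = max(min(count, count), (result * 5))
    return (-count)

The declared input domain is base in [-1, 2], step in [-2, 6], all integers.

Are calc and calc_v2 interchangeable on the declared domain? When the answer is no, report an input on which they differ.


Consider the input base=-1, step=-2.
calc: total = -30; count = -29; (abs((total + base)) == (count - step)) -> false; result = 0; [idx=0]; result = 0; [pos=0]; result = 29; [pos=1]; result = 58; [idx=1]; result = 12; [pos=0]; result = 41; [pos=1]; result = 70; [idx=2]; result = 12; [pos=0]; result = 41; [pos=1]; result = 70; [idx=3]; result = 12; [pos=0]; result = 41; [pos=1]; result = 70; count = 350; return -350
calc_v2: total = 0; count = 1; (abs((total + base)) == ((count - step) - 0)) -> false; result = 0; [idx=0]; result = 0; result = 1; [pos=1]; result = 2; [idx=1]; result = 2; result = 3; [pos=1]; result = 4; [idx=2]; result = 4; result = 5; [pos=1]; result = 6; [idx=3]; result = 6; result = 7; [pos=1]; result = 8; count = 40; return -40
-350 != -40, so the rewrite changes behavior.
verdict: not equivalent; witness: base=-1, step=-2
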